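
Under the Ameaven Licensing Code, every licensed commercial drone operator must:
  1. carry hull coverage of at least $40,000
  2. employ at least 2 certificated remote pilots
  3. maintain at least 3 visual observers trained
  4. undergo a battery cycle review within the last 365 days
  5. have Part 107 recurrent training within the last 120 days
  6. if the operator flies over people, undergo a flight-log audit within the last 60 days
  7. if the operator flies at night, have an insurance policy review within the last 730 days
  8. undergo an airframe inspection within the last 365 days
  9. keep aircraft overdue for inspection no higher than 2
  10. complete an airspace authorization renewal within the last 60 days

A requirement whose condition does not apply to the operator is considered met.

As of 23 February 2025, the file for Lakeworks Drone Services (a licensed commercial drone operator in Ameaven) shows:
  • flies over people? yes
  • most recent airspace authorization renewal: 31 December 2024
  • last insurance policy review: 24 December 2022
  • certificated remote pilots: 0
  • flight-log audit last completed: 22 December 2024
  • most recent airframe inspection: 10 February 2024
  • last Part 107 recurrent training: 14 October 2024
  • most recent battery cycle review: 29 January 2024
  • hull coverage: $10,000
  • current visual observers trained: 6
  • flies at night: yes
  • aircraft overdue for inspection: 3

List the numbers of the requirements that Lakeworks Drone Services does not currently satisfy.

1, 2, 4, 5, 6, 7, 8, 9

1. hull coverage $10,000 < $40,000 → not met
2. certificated remote pilots 0 < 2 → not met
3. visual observers trained 6 ≥ 3 → met
4. battery cycle review 391 days ago vs limit 365 → not met
5. Part 107 recurrent training 132 days ago vs limit 120 → not met
6. condition 'flies over people' holds; flight-log audit 63 days ago vs limit 60 → not met
7. condition 'flies at night' holds; insurance policy review 792 days ago vs limit 730 → not met
8. airframe inspection 379 days ago vs limit 365 → not met
9. aircraft overdue for inspection 3 > 2 → not met
10. airspace authorization renewal 54 days ago vs limit 60 → met
Not met: 1, 2, 4, 5, 6, 7, 8, 9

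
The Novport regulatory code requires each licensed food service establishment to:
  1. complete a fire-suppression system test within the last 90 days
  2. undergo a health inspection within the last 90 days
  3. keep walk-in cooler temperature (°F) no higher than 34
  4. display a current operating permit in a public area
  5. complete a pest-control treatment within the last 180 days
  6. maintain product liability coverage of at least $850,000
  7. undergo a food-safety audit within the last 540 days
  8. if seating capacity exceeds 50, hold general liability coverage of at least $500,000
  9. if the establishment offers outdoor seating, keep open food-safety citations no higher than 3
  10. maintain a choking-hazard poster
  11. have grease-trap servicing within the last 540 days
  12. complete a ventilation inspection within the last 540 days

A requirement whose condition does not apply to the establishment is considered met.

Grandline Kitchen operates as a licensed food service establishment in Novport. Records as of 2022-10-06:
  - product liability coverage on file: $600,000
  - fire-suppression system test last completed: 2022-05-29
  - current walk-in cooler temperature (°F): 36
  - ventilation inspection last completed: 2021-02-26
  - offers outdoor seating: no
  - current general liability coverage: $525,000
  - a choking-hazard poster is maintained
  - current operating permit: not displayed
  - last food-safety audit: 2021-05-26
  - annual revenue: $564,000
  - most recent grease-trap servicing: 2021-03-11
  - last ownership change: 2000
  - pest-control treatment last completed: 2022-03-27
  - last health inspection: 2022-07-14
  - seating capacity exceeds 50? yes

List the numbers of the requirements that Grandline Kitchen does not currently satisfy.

1, 3, 4, 5, 6, 11, 12

1. fire-suppression system test 130 days ago vs limit 90 → not met
2. health inspection 84 days ago vs limit 90 → met
3. walk-in cooler temperature (°F) 36 > 34 → not met
4. current operating permit absent → not met
5. pest-control treatment 193 days ago vs limit 180 → not met
6. product liability coverage $600,000 < $850,000 → not met
7. food-safety audit 498 days ago vs limit 540 → met
8. condition 'seating capacity exceeds 50' holds; general liability coverage $525,000 ≥ $500,000 → met
9. condition 'offers outdoor seating' does not hold → requirement n/a → met
10. choking-hazard poster present → met
11. grease-trap servicing 574 days ago vs limit 540 → not met
12. ventilation inspection 587 days ago vs limit 540 → not met
Not met: 1, 3, 4, 5, 6, 11, 12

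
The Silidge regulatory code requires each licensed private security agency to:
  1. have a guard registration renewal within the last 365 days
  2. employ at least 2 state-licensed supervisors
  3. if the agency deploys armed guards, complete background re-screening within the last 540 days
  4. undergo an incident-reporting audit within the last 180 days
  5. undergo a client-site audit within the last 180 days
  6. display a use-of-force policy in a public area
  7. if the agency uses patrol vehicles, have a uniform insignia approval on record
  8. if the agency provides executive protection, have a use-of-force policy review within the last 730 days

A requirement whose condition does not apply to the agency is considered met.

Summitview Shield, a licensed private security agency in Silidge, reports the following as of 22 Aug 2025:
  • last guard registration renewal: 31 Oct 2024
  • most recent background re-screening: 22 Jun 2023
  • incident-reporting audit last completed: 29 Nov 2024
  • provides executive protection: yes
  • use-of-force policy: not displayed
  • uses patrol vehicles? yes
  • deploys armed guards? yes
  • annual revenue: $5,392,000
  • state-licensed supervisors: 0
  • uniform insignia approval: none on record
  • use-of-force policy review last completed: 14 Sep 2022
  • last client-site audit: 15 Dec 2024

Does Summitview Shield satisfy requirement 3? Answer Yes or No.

No

3. condition 'deploys armed guards' holds; background re-screening 792 days ago vs limit 540 → not met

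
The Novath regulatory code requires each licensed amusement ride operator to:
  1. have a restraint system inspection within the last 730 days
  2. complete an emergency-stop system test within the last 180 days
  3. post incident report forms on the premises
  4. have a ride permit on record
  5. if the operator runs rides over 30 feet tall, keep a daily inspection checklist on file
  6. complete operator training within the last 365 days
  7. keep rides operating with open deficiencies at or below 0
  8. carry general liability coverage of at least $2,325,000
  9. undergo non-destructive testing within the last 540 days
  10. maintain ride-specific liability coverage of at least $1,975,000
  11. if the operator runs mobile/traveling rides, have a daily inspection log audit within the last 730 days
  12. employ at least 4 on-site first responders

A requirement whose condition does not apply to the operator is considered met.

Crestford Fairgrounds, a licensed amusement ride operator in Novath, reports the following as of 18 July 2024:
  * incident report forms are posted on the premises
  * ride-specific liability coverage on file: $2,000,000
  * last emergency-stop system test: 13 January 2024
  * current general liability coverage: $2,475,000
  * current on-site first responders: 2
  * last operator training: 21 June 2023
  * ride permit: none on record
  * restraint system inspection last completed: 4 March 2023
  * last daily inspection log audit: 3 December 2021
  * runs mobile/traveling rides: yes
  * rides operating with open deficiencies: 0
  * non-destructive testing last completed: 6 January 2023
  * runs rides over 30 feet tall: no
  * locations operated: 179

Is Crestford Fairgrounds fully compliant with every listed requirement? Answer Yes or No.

1. restraint system inspection 502 days ago vs limit 730 → met
2. emergency-stop system test 187 days ago vs limit 180 → not met
3. incident report forms present → met
4. ride permit absent → not met
5. condition 'runs rides over 30 feet tall' does not hold → requirement n/a → met
6. operator training 393 days ago vs limit 365 → not met
7. rides operating with open deficiencies 0 ≤ 0 → met
8. general liability coverage $2,475,000 ≥ $2,325,000 → met
9. non-destructive testing 559 days ago vs limit 540 → not met
10. ride-specific liability coverage $2,000,000 ≥ $1,975,000 → met
11. condition 'runs mobile/traveling rides' holds; daily inspection log audit 958 days ago vs limit 730 → not met
12. on-site first responders 2 < 4 → not met
Not met: 2, 4, 6, 9, 11, 12

No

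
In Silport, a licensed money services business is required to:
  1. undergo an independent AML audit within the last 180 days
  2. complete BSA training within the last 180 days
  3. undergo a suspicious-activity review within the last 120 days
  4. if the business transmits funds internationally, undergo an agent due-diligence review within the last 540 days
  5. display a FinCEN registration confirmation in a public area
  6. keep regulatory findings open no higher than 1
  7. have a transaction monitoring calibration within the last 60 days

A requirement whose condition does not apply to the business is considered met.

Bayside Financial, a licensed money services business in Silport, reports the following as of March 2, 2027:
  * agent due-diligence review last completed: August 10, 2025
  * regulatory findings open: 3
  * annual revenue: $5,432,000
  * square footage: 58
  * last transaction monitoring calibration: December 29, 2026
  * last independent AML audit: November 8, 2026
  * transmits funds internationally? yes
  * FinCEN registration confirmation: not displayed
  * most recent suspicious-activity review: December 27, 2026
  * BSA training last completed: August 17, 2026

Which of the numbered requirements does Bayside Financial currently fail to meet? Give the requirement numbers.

2, 4, 5, 6, 7

1. independent AML audit 114 days ago vs limit 180 → met
2. BSA training 197 days ago vs limit 180 → not met
3. suspicious-activity review 65 days ago vs limit 120 → met
4. condition 'transmits funds internationally' holds; agent due-diligence review 569 days ago vs limit 540 → not met
5. FinCEN registration confirmation absent → not met
6. regulatory findings open 3 > 1 → not met
7. transaction monitoring calibration 63 days ago vs limit 60 → not met
Not met: 2, 4, 5, 6, 7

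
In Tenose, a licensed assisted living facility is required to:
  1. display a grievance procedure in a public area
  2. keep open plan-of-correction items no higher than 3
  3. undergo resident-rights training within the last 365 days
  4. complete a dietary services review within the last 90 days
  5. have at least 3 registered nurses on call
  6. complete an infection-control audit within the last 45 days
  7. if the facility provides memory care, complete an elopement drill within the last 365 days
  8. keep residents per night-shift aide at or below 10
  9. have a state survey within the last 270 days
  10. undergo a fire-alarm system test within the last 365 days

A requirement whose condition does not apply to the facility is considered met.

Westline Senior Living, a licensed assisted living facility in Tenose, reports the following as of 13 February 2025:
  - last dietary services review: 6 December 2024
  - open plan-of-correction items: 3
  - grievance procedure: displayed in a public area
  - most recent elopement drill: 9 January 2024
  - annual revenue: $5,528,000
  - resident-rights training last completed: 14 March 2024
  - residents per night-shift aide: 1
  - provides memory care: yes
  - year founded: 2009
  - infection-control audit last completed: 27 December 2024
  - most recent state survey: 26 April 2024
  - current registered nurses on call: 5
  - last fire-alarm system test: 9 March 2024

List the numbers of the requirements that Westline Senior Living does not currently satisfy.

6, 7, 9

1. grievance procedure present → met
2. open plan-of-correction items 3 ≤ 3 → met
3. resident-rights training 336 days ago vs limit 365 → met
4. dietary services review 69 days ago vs limit 90 → met
5. registered nurses on call 5 ≥ 3 → met
6. infection-control audit 48 days ago vs limit 45 → not met
7. condition 'provides memory care' holds; elopement drill 401 days ago vs limit 365 → not met
8. residents per night-shift aide 1 ≤ 10 → met
9. state survey 293 days ago vs limit 270 → not met
10. fire-alarm system test 341 days ago vs limit 365 → met
Not met: 6, 7, 9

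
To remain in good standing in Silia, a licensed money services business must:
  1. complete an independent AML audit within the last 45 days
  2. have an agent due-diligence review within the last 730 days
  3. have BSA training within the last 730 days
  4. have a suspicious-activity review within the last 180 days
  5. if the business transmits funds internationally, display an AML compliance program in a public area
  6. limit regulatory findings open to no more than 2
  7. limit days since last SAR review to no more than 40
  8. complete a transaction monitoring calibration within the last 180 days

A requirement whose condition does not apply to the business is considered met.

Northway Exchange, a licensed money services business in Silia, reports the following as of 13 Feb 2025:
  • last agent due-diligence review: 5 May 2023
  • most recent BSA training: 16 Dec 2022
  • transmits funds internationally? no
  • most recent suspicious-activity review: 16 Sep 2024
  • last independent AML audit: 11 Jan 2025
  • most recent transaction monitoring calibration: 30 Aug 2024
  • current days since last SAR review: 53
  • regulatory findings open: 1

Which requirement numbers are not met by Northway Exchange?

1. independent AML audit 33 days ago vs limit 45 → met
2. agent due-diligence review 650 days ago vs limit 730 → met
3. BSA training 790 days ago vs limit 730 → not met
4. suspicious-activity review 150 days ago vs limit 180 → met
5. condition 'transmits funds internationally' does not hold → requirement n/a → met
6. regulatory findings open 1 ≤ 2 → met
7. days since last SAR review 53 > 40 → not met
8. transaction monitoring calibration 167 days ago vs limit 180 → met
Not met: 3, 7

3, 7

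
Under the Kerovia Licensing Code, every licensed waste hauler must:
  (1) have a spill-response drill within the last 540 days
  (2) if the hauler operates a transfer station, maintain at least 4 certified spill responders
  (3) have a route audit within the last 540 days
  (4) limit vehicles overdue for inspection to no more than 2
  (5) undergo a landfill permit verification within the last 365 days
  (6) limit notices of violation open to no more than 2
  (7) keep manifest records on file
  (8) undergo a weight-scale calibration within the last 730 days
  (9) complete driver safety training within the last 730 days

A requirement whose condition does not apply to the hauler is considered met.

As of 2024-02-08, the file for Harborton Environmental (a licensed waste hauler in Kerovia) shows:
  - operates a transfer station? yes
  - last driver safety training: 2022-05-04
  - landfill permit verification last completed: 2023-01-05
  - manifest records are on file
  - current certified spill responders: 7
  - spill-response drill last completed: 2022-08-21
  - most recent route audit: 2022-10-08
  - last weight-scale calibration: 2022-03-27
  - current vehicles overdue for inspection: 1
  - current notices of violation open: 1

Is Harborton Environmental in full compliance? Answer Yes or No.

1. spill-response drill 536 days ago vs limit 540 → met
2. condition 'operates a transfer station' holds; certified spill responders 7 ≥ 4 → met
3. route audit 488 days ago vs limit 540 → met
4. vehicles overdue for inspection 1 ≤ 2 → met
5. landfill permit verification 399 days ago vs limit 365 → not met
6. notices of violation open 1 ≤ 2 → met
7. manifest records present → met
8. weight-scale calibration 683 days ago vs limit 730 → met
9. driver safety training 645 days ago vs limit 730 → met
Not met: 5

No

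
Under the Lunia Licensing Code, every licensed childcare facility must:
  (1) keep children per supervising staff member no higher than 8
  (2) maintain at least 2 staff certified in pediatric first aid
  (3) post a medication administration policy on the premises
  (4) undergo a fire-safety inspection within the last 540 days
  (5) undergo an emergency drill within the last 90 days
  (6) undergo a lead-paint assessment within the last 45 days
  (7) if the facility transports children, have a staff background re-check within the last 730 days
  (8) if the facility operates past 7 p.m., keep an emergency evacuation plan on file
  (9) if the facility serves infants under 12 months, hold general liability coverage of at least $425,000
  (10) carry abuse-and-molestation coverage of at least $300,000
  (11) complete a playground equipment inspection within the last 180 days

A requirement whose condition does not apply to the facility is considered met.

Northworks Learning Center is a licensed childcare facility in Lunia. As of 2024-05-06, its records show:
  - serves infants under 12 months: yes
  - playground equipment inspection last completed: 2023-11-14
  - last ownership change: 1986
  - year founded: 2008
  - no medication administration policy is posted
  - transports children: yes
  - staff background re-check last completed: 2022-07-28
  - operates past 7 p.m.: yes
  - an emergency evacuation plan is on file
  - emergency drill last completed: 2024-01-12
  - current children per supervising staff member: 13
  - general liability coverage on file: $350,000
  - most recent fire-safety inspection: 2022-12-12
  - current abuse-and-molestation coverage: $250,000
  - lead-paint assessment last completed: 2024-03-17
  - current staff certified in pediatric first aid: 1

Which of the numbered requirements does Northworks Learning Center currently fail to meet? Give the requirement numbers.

1. children per supervising staff member 13 > 8 → not met
2. staff certified in pediatric first aid 1 < 2 → not met
3. medication administration policy absent → not met
4. fire-safety inspection 511 days ago vs limit 540 → met
5. emergency drill 115 days ago vs limit 90 → not met
6. lead-paint assessment 50 days ago vs limit 45 → not met
7. condition 'transports children' holds; staff background re-check 648 days ago vs limit 730 → met
8. condition 'operates past 7 p.m.' holds; emergency evacuation plan present → met
9. condition 'serves infants under 12 months' holds; general liability coverage $350,000 < $425,000 → not met
10. abuse-and-molestation coverage $250,000 < $300,000 → not met
11. playground equipment inspection 174 days ago vs limit 180 → met
Not met: 1, 2, 3, 5, 6, 9, 10

1, 2, 3, 5, 6, 9, 10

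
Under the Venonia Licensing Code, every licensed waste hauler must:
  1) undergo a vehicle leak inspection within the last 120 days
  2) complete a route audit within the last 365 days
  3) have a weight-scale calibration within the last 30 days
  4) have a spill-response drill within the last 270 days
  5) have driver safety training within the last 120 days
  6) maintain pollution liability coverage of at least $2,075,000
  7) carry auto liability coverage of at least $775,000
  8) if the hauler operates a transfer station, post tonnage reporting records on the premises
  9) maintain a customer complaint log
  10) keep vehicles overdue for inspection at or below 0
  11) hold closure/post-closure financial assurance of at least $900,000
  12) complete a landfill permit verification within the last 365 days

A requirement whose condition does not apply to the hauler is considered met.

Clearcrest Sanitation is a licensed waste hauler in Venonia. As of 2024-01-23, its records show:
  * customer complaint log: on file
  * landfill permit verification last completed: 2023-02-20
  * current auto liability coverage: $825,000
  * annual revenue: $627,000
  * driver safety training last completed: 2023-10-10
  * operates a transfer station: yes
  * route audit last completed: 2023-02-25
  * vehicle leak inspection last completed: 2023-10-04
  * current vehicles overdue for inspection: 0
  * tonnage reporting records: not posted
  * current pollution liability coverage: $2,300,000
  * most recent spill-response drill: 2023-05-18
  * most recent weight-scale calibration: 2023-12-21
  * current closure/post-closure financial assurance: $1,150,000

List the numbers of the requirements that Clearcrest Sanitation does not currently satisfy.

3, 8

1. vehicle leak inspection 111 days ago vs limit 120 → met
2. route audit 332 days ago vs limit 365 → met
3. weight-scale calibration 33 days ago vs limit 30 → not met
4. spill-response drill 250 days ago vs limit 270 → met
5. driver safety training 105 days ago vs limit 120 → met
6. pollution liability coverage $2,300,000 ≥ $2,075,000 → met
7. auto liability coverage $825,000 ≥ $775,000 → met
8. condition 'operates a transfer station' holds; tonnage reporting records absent → not met
9. customer complaint log present → met
10. vehicles overdue for inspection 0 ≤ 0 → met
11. closure/post-closure financial assurance $1,150,000 ≥ $900,000 → met
12. landfill permit verification 337 days ago vs limit 365 → met
Not met: 3, 8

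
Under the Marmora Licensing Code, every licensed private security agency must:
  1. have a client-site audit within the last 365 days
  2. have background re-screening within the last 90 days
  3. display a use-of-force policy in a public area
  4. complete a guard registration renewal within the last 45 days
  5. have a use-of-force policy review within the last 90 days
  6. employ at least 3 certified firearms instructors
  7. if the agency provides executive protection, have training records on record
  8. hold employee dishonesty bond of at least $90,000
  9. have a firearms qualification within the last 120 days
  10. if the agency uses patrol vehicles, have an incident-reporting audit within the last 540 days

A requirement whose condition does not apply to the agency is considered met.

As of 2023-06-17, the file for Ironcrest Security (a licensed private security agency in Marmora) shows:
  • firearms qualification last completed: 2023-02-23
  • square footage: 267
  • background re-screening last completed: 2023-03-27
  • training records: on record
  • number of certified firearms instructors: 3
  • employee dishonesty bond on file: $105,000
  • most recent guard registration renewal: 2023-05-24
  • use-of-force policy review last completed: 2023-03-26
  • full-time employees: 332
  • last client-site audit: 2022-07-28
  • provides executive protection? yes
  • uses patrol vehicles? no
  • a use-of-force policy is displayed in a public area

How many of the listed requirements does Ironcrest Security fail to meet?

1. client-site audit 324 days ago vs limit 365 → met
2. background re-screening 82 days ago vs limit 90 → met
3. use-of-force policy present → met
4. guard registration renewal 24 days ago vs limit 45 → met
5. use-of-force policy review 83 days ago vs limit 90 → met
6. certified firearms instructors 3 ≥ 3 → met
7. condition 'provides executive protection' holds; training records present → met
8. employee dishonesty bond $105,000 ≥ $90,000 → met
9. firearms qualification 114 days ago vs limit 120 → met
10. condition 'uses patrol vehicles' does not hold → requirement n/a → met
Not met: 0 of 10

0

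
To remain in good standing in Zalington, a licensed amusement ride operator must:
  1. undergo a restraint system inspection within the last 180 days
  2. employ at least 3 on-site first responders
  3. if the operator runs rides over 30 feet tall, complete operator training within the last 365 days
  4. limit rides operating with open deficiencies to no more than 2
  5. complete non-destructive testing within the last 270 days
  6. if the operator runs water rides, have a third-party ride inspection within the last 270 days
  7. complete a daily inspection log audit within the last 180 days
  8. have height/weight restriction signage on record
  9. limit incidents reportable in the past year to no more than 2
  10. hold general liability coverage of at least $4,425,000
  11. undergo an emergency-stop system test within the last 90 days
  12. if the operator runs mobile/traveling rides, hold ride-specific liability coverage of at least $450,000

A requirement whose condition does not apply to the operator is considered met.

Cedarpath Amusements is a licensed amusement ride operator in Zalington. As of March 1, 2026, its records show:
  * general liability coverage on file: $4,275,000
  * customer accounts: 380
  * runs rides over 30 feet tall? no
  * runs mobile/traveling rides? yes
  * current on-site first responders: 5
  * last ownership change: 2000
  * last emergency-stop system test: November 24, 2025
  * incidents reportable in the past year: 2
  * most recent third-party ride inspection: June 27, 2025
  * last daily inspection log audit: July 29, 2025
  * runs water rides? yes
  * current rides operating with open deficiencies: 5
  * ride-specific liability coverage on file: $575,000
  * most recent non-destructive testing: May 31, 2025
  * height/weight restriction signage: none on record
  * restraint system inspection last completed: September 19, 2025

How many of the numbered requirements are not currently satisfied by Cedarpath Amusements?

6

1. restraint system inspection 163 days ago vs limit 180 → met
2. on-site first responders 5 ≥ 3 → met
3. condition 'runs rides over 30 feet tall' does not hold → requirement n/a → met
4. rides operating with open deficiencies 5 > 2 → not met
5. non-destructive testing 274 days ago vs limit 270 → not met
6. condition 'runs water rides' holds; third-party ride inspection 247 days ago vs limit 270 → met
7. daily inspection log audit 215 days ago vs limit 180 → not met
8. height/weight restriction signage absent → not met
9. incidents reportable in the past year 2 ≤ 2 → met
10. general liability coverage $4,275,000 < $4,425,000 → not met
11. emergency-stop system test 97 days ago vs limit 90 → not met
12. condition 'runs mobile/traveling rides' holds; ride-specific liability coverage $575,000 ≥ $450,000 → met
Not met: 6 of 12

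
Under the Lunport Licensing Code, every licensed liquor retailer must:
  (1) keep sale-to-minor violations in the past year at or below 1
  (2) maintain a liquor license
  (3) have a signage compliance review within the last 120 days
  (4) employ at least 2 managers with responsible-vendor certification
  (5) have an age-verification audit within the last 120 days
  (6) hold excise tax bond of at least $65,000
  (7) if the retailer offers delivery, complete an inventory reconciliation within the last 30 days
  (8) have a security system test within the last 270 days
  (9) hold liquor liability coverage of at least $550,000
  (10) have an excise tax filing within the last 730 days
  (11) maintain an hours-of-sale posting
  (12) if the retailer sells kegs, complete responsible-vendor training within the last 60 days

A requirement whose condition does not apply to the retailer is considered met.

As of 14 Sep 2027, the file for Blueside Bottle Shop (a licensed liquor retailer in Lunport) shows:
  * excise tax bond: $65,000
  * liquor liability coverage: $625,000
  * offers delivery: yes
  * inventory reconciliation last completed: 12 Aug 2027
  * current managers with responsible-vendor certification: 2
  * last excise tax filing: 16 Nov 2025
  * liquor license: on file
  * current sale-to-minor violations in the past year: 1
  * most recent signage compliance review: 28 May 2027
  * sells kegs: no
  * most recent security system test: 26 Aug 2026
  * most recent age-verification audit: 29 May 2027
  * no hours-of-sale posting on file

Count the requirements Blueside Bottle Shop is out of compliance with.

3

1. sale-to-minor violations in the past year 1 ≤ 1 → met
2. liquor license present → met
3. signage compliance review 109 days ago vs limit 120 → met
4. managers with responsible-vendor certification 2 ≥ 2 → met
5. age-verification audit 108 days ago vs limit 120 → met
6. excise tax bond $65,000 ≥ $65,000 → met
7. condition 'offers delivery' holds; inventory reconciliation 33 days ago vs limit 30 → not met
8. security system test 384 days ago vs limit 270 → not met
9. liquor liability coverage $625,000 ≥ $550,000 → met
10. excise tax filing 667 days ago vs limit 730 → met
11. hours-of-sale posting absent → not met
12. condition 'sells kegs' does not hold → requirement n/a → met
Not met: 3 of 12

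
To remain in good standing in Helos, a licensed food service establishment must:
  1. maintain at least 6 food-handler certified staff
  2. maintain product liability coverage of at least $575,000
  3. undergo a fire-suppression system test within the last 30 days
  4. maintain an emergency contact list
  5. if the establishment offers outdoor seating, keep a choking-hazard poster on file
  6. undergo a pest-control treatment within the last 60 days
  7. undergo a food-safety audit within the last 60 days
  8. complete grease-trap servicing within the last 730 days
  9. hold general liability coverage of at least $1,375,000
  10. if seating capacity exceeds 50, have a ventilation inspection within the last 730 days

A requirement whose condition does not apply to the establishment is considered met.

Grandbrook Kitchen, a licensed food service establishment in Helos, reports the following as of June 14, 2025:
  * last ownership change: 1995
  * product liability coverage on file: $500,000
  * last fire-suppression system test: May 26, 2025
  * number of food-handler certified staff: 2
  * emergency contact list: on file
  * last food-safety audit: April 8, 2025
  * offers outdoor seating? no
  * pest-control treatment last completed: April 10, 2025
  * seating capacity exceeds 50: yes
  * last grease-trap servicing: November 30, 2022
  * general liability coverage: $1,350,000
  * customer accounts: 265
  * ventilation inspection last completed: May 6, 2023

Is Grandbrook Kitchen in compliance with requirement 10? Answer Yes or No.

No

10. condition 'seating capacity exceeds 50' holds; ventilation inspection 770 days ago vs limit 730 → not met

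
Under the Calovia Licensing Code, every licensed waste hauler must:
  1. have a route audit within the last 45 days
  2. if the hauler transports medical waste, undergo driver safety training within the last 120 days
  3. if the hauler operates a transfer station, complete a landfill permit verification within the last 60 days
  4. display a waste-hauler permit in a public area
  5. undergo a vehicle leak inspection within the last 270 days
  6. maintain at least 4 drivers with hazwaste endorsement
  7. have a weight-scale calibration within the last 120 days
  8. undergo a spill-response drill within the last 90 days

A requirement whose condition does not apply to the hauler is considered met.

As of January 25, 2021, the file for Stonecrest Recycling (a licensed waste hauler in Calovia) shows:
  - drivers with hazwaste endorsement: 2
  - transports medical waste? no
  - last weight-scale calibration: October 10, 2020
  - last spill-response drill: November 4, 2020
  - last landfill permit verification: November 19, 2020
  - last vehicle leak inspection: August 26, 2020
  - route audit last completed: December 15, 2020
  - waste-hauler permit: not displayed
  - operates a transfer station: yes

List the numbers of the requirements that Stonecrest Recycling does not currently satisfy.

1. route audit 41 days ago vs limit 45 → met
2. condition 'transports medical waste' does not hold → requirement n/a → met
3. condition 'operates a transfer station' holds; landfill permit verification 67 days ago vs limit 60 → not met
4. waste-hauler permit absent → not met
5. vehicle leak inspection 152 days ago vs limit 270 → met
6. drivers with hazwaste endorsement 2 < 4 → not met
7. weight-scale calibration 107 days ago vs limit 120 → met
8. spill-response drill 82 days ago vs limit 90 → met
Not met: 3, 4, 6

3, 4, 6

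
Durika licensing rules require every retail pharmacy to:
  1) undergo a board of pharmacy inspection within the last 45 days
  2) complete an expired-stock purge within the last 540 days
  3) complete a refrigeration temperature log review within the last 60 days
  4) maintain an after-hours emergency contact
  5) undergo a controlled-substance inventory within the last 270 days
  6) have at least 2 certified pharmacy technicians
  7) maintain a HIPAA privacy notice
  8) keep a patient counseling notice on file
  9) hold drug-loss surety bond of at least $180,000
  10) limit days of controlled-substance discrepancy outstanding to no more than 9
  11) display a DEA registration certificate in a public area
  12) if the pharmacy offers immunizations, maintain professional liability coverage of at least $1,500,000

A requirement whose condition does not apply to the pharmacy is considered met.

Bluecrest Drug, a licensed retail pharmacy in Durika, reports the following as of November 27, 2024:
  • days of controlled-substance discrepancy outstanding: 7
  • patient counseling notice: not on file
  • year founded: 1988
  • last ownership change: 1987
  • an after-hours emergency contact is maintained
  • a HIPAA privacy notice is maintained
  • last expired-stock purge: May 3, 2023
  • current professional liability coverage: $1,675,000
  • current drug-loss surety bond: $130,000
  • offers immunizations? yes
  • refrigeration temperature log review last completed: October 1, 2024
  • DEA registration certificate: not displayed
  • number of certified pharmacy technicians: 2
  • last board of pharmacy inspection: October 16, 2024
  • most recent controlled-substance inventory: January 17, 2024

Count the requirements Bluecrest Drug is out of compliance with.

5

1. board of pharmacy inspection 42 days ago vs limit 45 → met
2. expired-stock purge 574 days ago vs limit 540 → not met
3. refrigeration temperature log review 57 days ago vs limit 60 → met
4. after-hours emergency contact present → met
5. controlled-substance inventory 315 days ago vs limit 270 → not met
6. certified pharmacy technicians 2 ≥ 2 → met
7. HIPAA privacy notice present → met
8. patient counseling notice absent → not met
9. drug-loss surety bond $130,000 < $180,000 → not met
10. days of controlled-substance discrepancy outstanding 7 ≤ 9 → met
11. DEA registration certificate absent → not met
12. condition 'offers immunizations' holds; professional liability coverage $1,675,000 ≥ $1,500,000 → met
Not met: 5 of 12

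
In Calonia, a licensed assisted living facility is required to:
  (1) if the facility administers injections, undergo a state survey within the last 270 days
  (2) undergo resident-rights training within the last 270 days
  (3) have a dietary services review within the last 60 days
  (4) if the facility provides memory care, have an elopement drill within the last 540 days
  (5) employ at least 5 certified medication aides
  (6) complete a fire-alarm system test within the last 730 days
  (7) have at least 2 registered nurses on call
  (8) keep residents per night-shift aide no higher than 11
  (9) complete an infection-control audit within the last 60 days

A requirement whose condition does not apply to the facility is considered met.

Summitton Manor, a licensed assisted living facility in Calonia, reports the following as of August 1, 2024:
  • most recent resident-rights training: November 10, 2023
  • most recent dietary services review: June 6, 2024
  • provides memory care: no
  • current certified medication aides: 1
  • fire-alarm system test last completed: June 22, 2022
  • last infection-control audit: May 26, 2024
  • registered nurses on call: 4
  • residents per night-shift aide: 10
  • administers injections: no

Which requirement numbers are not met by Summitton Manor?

5, 6, 9

1. condition 'administers injections' does not hold → requirement n/a → met
2. resident-rights training 265 days ago vs limit 270 → met
3. dietary services review 56 days ago vs limit 60 → met
4. condition 'provides memory care' does not hold → requirement n/a → met
5. certified medication aides 1 < 5 → not met
6. fire-alarm system test 771 days ago vs limit 730 → not met
7. registered nurses on call 4 ≥ 2 → met
8. residents per night-shift aide 10 ≤ 11 → met
9. infection-control audit 67 days ago vs limit 60 → not met
Not met: 5, 6, 9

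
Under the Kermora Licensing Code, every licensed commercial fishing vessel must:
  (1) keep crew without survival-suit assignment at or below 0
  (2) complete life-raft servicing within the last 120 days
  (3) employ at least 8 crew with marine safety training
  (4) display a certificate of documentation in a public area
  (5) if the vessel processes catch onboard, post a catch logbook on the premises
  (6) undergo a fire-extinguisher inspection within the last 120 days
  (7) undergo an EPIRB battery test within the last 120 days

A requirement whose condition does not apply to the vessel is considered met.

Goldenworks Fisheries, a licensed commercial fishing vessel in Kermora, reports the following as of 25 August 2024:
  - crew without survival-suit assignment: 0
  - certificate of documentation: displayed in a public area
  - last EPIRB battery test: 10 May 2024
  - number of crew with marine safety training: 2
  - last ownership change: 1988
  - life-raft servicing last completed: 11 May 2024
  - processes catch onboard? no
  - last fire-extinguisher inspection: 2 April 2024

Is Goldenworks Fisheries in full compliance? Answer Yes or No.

No

1. crew without survival-suit assignment 0 ≤ 0 → met
2. life-raft servicing 106 days ago vs limit 120 → met
3. crew with marine safety training 2 < 8 → not met
4. certificate of documentation present → met
5. condition 'processes catch onboard' does not hold → requirement n/a → met
6. fire-extinguisher inspection 145 days ago vs limit 120 → not met
7. EPIRB battery test 107 days ago vs limit 120 → met
Not met: 3, 6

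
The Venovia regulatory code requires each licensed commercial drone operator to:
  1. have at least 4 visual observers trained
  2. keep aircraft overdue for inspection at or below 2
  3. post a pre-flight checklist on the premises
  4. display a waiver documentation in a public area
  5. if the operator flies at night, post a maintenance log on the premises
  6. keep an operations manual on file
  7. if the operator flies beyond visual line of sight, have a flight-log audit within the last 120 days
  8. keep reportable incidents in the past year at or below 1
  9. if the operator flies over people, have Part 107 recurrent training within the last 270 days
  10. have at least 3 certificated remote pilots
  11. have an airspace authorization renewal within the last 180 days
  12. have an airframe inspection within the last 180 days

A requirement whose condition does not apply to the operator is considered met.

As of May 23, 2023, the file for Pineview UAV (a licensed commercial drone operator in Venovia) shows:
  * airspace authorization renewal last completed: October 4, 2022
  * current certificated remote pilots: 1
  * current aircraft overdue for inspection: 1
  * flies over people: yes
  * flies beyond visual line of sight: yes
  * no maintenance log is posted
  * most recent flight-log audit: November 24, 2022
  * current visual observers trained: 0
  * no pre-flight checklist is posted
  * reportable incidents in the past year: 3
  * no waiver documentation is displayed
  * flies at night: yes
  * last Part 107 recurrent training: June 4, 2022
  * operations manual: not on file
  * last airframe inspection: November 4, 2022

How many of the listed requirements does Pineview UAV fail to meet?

11

1. visual observers trained 0 < 4 → not met
2. aircraft overdue for inspection 1 ≤ 2 → met
3. pre-flight checklist absent → not met
4. waiver documentation absent → not met
5. condition 'flies at night' holds; maintenance log absent → not met
6. operations manual absent → not met
7. condition 'flies beyond visual line of sight' holds; flight-log audit 180 days ago vs limit 120 → not met
8. reportable incidents in the past year 3 > 1 → not met
9. condition 'flies over people' holds; Part 107 recurrent training 353 days ago vs limit 270 → not met
10. certificated remote pilots 1 < 3 → not met
11. airspace authorization renewal 231 days ago vs limit 180 → not met
12. airframe inspection 200 days ago vs limit 180 → not met
Not met: 11 of 12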